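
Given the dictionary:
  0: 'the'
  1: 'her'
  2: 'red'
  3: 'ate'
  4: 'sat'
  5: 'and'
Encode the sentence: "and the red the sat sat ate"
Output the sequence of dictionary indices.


Look up each word in the dictionary:
  'and' -> 5
  'the' -> 0
  'red' -> 2
  'the' -> 0
  'sat' -> 4
  'sat' -> 4
  'ate' -> 3

Encoded: [5, 0, 2, 0, 4, 4, 3]


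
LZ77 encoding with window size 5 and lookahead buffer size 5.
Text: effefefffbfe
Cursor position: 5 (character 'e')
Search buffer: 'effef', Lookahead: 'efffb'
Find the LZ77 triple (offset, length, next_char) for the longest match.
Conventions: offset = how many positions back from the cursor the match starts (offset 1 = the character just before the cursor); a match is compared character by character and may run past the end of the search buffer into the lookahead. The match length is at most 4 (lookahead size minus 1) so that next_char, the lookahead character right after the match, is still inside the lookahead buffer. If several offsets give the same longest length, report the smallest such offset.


Try each offset into the search buffer:
  offset=1 (pos 4, char 'f'): match length 0
  offset=2 (pos 3, char 'e'): match length 2
  offset=3 (pos 2, char 'f'): match length 0
  offset=4 (pos 1, char 'f'): match length 0
  offset=5 (pos 0, char 'e'): match length 3
Longest match has length 3 at offset 5.
next_char = character at position 5 + 3 = 8 -> 'f'

Best match: offset=5, length=3 (matching 'eff' starting at position 0)
LZ77 triple: (5, 3, 'f')


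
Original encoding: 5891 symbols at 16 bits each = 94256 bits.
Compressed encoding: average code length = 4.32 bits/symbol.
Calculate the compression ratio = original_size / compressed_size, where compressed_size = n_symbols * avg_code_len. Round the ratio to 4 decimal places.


original_size = n_symbols * orig_bits = 5891 * 16 = 94256 bits
compressed_size = n_symbols * avg_code_len = 5891 * 4.32 = 25449.12 bits
ratio = original_size / compressed_size = 94256 / 25449.12 = 3.7037

Compression ratio = 3.7037


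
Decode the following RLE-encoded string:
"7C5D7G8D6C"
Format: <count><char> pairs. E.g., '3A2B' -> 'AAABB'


Expanding each <count><char> pair:
  7C -> 'CCCCCCC'
  5D -> 'DDDDD'
  7G -> 'GGGGGGG'
  8D -> 'DDDDDDDD'
  6C -> 'CCCCCC'

Decoded = CCCCCCCDDDDDGGGGGGGDDDDDDDDCCCCCC


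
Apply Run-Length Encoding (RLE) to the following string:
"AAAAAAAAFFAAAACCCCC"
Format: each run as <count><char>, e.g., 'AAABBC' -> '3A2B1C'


Scanning runs left to right:
  i=0: run of 'A' x 8 -> '8A'
  i=8: run of 'F' x 2 -> '2F'
  i=10: run of 'A' x 4 -> '4A'
  i=14: run of 'C' x 5 -> '5C'

RLE = 8A2F4A5C


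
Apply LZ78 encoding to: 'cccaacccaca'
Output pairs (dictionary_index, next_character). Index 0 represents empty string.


LZ78 encoding steps:
Dictionary: {0: ''}
Step 1: w='' (idx 0), next='c' -> output (0, 'c'), add 'c' as idx 1
Step 2: w='c' (idx 1), next='c' -> output (1, 'c'), add 'cc' as idx 2
Step 3: w='' (idx 0), next='a' -> output (0, 'a'), add 'a' as idx 3
Step 4: w='a' (idx 3), next='c' -> output (3, 'c'), add 'ac' as idx 4
Step 5: w='cc' (idx 2), next='a' -> output (2, 'a'), add 'cca' as idx 5
Step 6: w='c' (idx 1), next='a' -> output (1, 'a'), add 'ca' as idx 6


Encoded: [(0, 'c'), (1, 'c'), (0, 'a'), (3, 'c'), (2, 'a'), (1, 'a')]


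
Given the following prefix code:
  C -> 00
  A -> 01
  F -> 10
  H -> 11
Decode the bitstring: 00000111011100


Decoding step by step:
Bits 00 -> C
Bits 00 -> C
Bits 01 -> A
Bits 11 -> H
Bits 01 -> A
Bits 11 -> H
Bits 00 -> C


Decoded message: CCAHAHC


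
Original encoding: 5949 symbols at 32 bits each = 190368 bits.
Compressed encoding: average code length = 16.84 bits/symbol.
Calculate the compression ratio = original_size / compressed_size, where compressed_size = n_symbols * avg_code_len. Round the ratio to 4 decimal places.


original_size = n_symbols * orig_bits = 5949 * 32 = 190368 bits
compressed_size = n_symbols * avg_code_len = 5949 * 16.84 = 100181.16 bits
ratio = original_size / compressed_size = 190368 / 100181.16 = 1.9002

Compression ratio = 1.9002


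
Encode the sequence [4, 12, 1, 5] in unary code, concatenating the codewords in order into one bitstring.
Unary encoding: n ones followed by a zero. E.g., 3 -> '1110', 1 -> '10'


Encode each number as n ones followed by a terminating 0:
  4 -> 11110 (5 bits)
  12 -> 1111111111110 (13 bits)
  1 -> 10 (2 bits)
  5 -> 111110 (6 bits)
Total length = 5 + 13 + 2 + 6 = 26 bits.

Unary([4, 12, 1, 5]) = 11110111111111111010111110 (26 bits)


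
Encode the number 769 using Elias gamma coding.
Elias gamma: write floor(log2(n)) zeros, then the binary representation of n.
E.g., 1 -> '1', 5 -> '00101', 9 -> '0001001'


num_bits = floor(log2(769)) + 1 = 10
leading_zeros = num_bits - 1 = 9
binary(769) = 1100000001

Elias gamma(769) = '000000000' + '1100000001' = 0000000001100000001 (19 bits)


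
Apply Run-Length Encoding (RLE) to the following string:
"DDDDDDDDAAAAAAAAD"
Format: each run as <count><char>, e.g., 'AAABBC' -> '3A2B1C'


Scanning runs left to right:
  i=0: run of 'D' x 8 -> '8D'
  i=8: run of 'A' x 8 -> '8A'
  i=16: run of 'D' x 1 -> '1D'

RLE = 8D8A1D


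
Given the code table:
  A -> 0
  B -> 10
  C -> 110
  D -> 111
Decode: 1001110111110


Decoding:
10 -> B
0 -> A
111 -> D
0 -> A
111 -> D
110 -> C


Result: BADADC


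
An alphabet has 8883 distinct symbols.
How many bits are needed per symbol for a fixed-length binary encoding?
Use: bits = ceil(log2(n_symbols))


log2(8883) = 13.1168
Bracket: 2^13 = 8192 < 8883 <= 2^14 = 16384
So ceil(log2(8883)) = 14

bits = ceil(log2(8883)) = ceil(13.1168) = 14 bits


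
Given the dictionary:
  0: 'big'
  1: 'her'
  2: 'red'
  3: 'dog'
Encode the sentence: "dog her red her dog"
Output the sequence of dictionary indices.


Look up each word in the dictionary:
  'dog' -> 3
  'her' -> 1
  'red' -> 2
  'her' -> 1
  'dog' -> 3

Encoded: [3, 1, 2, 1, 3]


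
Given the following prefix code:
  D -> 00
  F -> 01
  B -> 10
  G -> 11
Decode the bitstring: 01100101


Decoding step by step:
Bits 01 -> F
Bits 10 -> B
Bits 01 -> F
Bits 01 -> F


Decoded message: FBFF


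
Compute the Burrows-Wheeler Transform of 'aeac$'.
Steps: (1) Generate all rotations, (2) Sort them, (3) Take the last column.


Rotations (sorted):
  0: $aeac -> last char: c
  1: ac$ae -> last char: e
  2: aeac$ -> last char: $
  3: c$aea -> last char: a
  4: eac$a -> last char: a


BWT = ce$aa


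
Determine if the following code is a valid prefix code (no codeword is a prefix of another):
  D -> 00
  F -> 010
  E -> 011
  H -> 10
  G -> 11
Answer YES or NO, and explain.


Checking each pair (does one codeword prefix another?):
  D='00' vs F='010': no prefix
  D='00' vs E='011': no prefix
  D='00' vs H='10': no prefix
  D='00' vs G='11': no prefix
  F='010' vs D='00': no prefix
  F='010' vs E='011': no prefix
  F='010' vs H='10': no prefix
  F='010' vs G='11': no prefix
  E='011' vs D='00': no prefix
  E='011' vs F='010': no prefix
  E='011' vs H='10': no prefix
  E='011' vs G='11': no prefix
  H='10' vs D='00': no prefix
  H='10' vs F='010': no prefix
  H='10' vs E='011': no prefix
  H='10' vs G='11': no prefix
  G='11' vs D='00': no prefix
  G='11' vs F='010': no prefix
  G='11' vs E='011': no prefix
  G='11' vs H='10': no prefix
No violation found over all pairs.

YES -- this is a valid prefix code. No codeword is a prefix of any other codeword.


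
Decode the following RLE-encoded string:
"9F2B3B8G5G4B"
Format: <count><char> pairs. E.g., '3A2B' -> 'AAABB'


Expanding each <count><char> pair:
  9F -> 'FFFFFFFFF'
  2B -> 'BB'
  3B -> 'BBB'
  8G -> 'GGGGGGGG'
  5G -> 'GGGGG'
  4B -> 'BBBB'

Decoded = FFFFFFFFFBBBBBGGGGGGGGGGGGGBBBB


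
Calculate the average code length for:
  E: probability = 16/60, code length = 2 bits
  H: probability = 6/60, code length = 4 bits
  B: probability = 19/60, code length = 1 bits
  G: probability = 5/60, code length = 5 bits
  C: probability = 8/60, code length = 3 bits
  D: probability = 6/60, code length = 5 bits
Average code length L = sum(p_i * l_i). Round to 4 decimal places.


Weighted contributions p_i * l_i:
  E: (16/60) * 2 = 32/60
  H: (6/60) * 4 = 24/60
  B: (19/60) * 1 = 19/60
  G: (5/60) * 5 = 25/60
  C: (8/60) * 3 = 24/60
  D: (6/60) * 5 = 30/60
Sum = (32 + 24 + 19 + 25 + 24 + 30)/60 = 154/60

L = 154/60 = 2.5667 bits/symbol


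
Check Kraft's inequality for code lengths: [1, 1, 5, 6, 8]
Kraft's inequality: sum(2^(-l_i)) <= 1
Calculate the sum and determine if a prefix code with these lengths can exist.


Sum = 2^(-1) + 2^(-1) + 2^(-5) + 2^(-6) + 2^(-8)
    = 0.5 + 0.5 + 0.03125 + 0.015625 + 0.00390625
    = 269/256 = 1.05078125
Since 1.05078125 > 1, Kraft's inequality is NOT satisfied.
A prefix code with these lengths CANNOT exist.

Kraft sum = 1.05078125. Not satisfied.


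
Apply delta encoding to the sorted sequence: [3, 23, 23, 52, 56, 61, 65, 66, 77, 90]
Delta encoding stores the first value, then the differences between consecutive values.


First value: 3
Deltas:
  23 - 3 = 20
  23 - 23 = 0
  52 - 23 = 29
  56 - 52 = 4
  61 - 56 = 5
  65 - 61 = 4
  66 - 65 = 1
  77 - 66 = 11
  90 - 77 = 13


Delta encoded: [3, 20, 0, 29, 4, 5, 4, 1, 11, 13]


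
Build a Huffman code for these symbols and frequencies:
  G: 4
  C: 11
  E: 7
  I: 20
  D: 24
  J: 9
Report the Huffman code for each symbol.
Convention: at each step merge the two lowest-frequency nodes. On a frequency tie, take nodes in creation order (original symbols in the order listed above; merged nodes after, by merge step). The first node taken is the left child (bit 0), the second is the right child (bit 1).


Huffman tree construction:
Step 1: Merge G(4) + E(7) = 11
Step 2: Merge J(9) + C(11) = 20
Step 3: Merge (G+E)(11) + I(20) = 31
Step 4: Merge (J+C)(20) + D(24) = 44
Step 5: Merge ((G+E)+I)(31) + ((J+C)+D)(44) = 75
Read each symbol's code off the tree from the root (left child = 0, right child = 1).

Codes:
  G: 000 (length 3)
  C: 101 (length 3)
  E: 001 (length 3)
  I: 01 (length 2)
  D: 11 (length 2)
  J: 100 (length 3)
Average code length: 181/75 = 2.4133 bits/symbol


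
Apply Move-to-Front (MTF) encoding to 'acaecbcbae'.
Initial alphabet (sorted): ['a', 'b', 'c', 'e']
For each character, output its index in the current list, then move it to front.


MTF encoding:
'a': index 0 in ['a', 'b', 'c', 'e'] -> ['a', 'b', 'c', 'e']
'c': index 2 in ['a', 'b', 'c', 'e'] -> ['c', 'a', 'b', 'e']
'a': index 1 in ['c', 'a', 'b', 'e'] -> ['a', 'c', 'b', 'e']
'e': index 3 in ['a', 'c', 'b', 'e'] -> ['e', 'a', 'c', 'b']
'c': index 2 in ['e', 'a', 'c', 'b'] -> ['c', 'e', 'a', 'b']
'b': index 3 in ['c', 'e', 'a', 'b'] -> ['b', 'c', 'e', 'a']
'c': index 1 in ['b', 'c', 'e', 'a'] -> ['c', 'b', 'e', 'a']
'b': index 1 in ['c', 'b', 'e', 'a'] -> ['b', 'c', 'e', 'a']
'a': index 3 in ['b', 'c', 'e', 'a'] -> ['a', 'b', 'c', 'e']
'e': index 3 in ['a', 'b', 'c', 'e'] -> ['e', 'a', 'b', 'c']


Output: [0, 2, 1, 3, 2, 3, 1, 1, 3, 3]


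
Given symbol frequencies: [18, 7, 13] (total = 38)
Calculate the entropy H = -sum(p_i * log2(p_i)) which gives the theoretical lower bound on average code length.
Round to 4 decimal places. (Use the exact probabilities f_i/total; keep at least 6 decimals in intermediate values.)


Per-symbol terms -p_i * log2(p_i) with p_i = f_i/38:
  p = 18/38 = 0.473684: log2(p) = -1.078003, -p*log2(p) = 0.510633
  p = 7/38 = 0.184211: log2(p) = -2.440573, -p*log2(p) = 0.449579
  p = 13/38 = 0.342105: log2(p) = -1.547488, -p*log2(p) = 0.529404
H = 0.510633 + 0.449579 + 0.529404 = 1.489616

H = 1.4896 bits/symbol


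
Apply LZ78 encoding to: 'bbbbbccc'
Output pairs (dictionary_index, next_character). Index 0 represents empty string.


LZ78 encoding steps:
Dictionary: {0: ''}
Step 1: w='' (idx 0), next='b' -> output (0, 'b'), add 'b' as idx 1
Step 2: w='b' (idx 1), next='b' -> output (1, 'b'), add 'bb' as idx 2
Step 3: w='bb' (idx 2), next='c' -> output (2, 'c'), add 'bbc' as idx 3
Step 4: w='' (idx 0), next='c' -> output (0, 'c'), add 'c' as idx 4
Step 5: w='c' (idx 4), end of input -> output (4, '')


Encoded: [(0, 'b'), (1, 'b'), (2, 'c'), (0, 'c'), (4, '')]


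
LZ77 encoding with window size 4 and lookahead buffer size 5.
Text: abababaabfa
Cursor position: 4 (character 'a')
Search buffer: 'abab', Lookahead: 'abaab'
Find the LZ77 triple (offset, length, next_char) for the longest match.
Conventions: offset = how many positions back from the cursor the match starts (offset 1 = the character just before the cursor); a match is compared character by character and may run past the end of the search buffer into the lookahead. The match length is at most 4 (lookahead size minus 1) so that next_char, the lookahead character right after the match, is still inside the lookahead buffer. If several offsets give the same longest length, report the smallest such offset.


Try each offset into the search buffer:
  offset=1 (pos 3, char 'b'): match length 0
  offset=2 (pos 2, char 'a'): match length 3
  offset=3 (pos 1, char 'b'): match length 0
  offset=4 (pos 0, char 'a'): match length 3
Longest match has length 3, found at offsets 2, 4; take the smallest, offset 2.
next_char = character at position 4 + 3 = 7 -> 'a'

Best match: offset=2, length=3 (matching 'aba' starting at position 2)
LZ77 triple: (2, 3, 'a')


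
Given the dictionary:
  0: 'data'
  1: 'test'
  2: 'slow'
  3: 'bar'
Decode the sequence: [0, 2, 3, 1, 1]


Look up each index in the dictionary:
  0 -> 'data'
  2 -> 'slow'
  3 -> 'bar'
  1 -> 'test'
  1 -> 'test'

Decoded: "data slow bar test test"


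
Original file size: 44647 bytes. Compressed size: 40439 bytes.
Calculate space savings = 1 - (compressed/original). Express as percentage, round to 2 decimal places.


ratio = compressed/original = 40439/44647 = 0.90575
savings = 1 - ratio = 1 - 0.90575 = 0.09425
as a percentage: 0.09425 * 100 = 9.43%

Space savings = 1 - 40439/44647 = 9.43%


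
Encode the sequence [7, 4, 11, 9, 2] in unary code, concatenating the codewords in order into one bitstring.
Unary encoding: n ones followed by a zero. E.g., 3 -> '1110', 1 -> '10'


Encode each number as n ones followed by a terminating 0:
  7 -> 11111110 (8 bits)
  4 -> 11110 (5 bits)
  11 -> 111111111110 (12 bits)
  9 -> 1111111110 (10 bits)
  2 -> 110 (3 bits)
Total length = 8 + 5 + 12 + 10 + 3 = 38 bits.

Unary([7, 4, 11, 9, 2]) = 11111110111101111111111101111111110110 (38 bits)


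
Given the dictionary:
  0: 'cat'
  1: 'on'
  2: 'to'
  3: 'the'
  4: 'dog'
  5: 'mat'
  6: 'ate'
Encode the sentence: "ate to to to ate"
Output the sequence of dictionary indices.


Look up each word in the dictionary:
  'ate' -> 6
  'to' -> 2
  'to' -> 2
  'to' -> 2
  'ate' -> 6

Encoded: [6, 2, 2, 2, 6]


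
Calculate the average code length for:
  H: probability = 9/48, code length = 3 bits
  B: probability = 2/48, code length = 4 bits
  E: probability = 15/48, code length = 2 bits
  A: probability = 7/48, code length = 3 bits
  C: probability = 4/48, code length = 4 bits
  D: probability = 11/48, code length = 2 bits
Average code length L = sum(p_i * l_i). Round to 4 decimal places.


Weighted contributions p_i * l_i:
  H: (9/48) * 3 = 27/48
  B: (2/48) * 4 = 8/48
  E: (15/48) * 2 = 30/48
  A: (7/48) * 3 = 21/48
  C: (4/48) * 4 = 16/48
  D: (11/48) * 2 = 22/48
Sum = (27 + 8 + 30 + 21 + 16 + 22)/48 = 124/48

L = 124/48 = 2.5833 bits/symbol


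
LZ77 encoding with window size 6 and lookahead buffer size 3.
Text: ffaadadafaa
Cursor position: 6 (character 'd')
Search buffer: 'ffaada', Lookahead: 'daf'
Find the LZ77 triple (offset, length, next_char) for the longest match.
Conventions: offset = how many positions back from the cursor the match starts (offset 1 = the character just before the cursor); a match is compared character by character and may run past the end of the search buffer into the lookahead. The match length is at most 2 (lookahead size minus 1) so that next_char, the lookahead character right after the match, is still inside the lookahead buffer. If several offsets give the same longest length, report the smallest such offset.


Try each offset into the search buffer:
  offset=1 (pos 5, char 'a'): match length 0
  offset=2 (pos 4, char 'd'): match length 2
  offset=3 (pos 3, char 'a'): match length 0
  offset=4 (pos 2, char 'a'): match length 0
  offset=5 (pos 1, char 'f'): match length 0
  offset=6 (pos 0, char 'f'): match length 0
Longest match has length 2 at offset 2.
next_char = character at position 6 + 2 = 8 -> 'f'

Best match: offset=2, length=2 (matching 'da' starting at position 4)
LZ77 triple: (2, 2, 'f')


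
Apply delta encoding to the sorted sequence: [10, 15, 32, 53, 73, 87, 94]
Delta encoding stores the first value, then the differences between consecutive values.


First value: 10
Deltas:
  15 - 10 = 5
  32 - 15 = 17
  53 - 32 = 21
  73 - 53 = 20
  87 - 73 = 14
  94 - 87 = 7


Delta encoded: [10, 5, 17, 21, 20, 14, 7]


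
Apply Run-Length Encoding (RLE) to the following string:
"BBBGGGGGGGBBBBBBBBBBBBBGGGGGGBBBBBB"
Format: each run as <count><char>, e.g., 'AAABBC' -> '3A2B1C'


Scanning runs left to right:
  i=0: run of 'B' x 3 -> '3B'
  i=3: run of 'G' x 7 -> '7G'
  i=10: run of 'B' x 13 -> '13B'
  i=23: run of 'G' x 6 -> '6G'
  i=29: run of 'B' x 6 -> '6B'

RLE = 3B7G13B6G6B


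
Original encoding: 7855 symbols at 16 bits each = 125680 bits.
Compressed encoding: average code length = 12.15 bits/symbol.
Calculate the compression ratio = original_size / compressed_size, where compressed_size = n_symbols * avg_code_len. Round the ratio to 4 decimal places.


original_size = n_symbols * orig_bits = 7855 * 16 = 125680 bits
compressed_size = n_symbols * avg_code_len = 7855 * 12.15 = 95438.25 bits
ratio = original_size / compressed_size = 125680 / 95438.25 = 1.3169

Compression ratio = 1.3169


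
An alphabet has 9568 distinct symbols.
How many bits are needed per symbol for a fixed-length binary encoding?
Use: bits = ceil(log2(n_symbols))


log2(9568) = 13.224
Bracket: 2^13 = 8192 < 9568 <= 2^14 = 16384
So ceil(log2(9568)) = 14

bits = ceil(log2(9568)) = ceil(13.224) = 14 bits


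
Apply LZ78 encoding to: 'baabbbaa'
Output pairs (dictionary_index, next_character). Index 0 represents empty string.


LZ78 encoding steps:
Dictionary: {0: ''}
Step 1: w='' (idx 0), next='b' -> output (0, 'b'), add 'b' as idx 1
Step 2: w='' (idx 0), next='a' -> output (0, 'a'), add 'a' as idx 2
Step 3: w='a' (idx 2), next='b' -> output (2, 'b'), add 'ab' as idx 3
Step 4: w='b' (idx 1), next='b' -> output (1, 'b'), add 'bb' as idx 4
Step 5: w='a' (idx 2), next='a' -> output (2, 'a'), add 'aa' as idx 5


Encoded: [(0, 'b'), (0, 'a'), (2, 'b'), (1, 'b'), (2, 'a')]


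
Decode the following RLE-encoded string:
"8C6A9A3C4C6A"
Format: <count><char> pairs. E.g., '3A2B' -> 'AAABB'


Expanding each <count><char> pair:
  8C -> 'CCCCCCCC'
  6A -> 'AAAAAA'
  9A -> 'AAAAAAAAA'
  3C -> 'CCC'
  4C -> 'CCCC'
  6A -> 'AAAAAA'

Decoded = CCCCCCCCAAAAAAAAAAAAAAACCCCCCCAAAAAA


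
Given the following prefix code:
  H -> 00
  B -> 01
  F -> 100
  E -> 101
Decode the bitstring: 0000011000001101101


Decoding step by step:
Bits 00 -> H
Bits 00 -> H
Bits 01 -> B
Bits 100 -> F
Bits 00 -> H
Bits 01 -> B
Bits 101 -> E
Bits 101 -> E


Decoded message: HHBFHBEE


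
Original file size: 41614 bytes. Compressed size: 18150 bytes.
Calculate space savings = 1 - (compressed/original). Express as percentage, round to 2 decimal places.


ratio = compressed/original = 18150/41614 = 0.436151
savings = 1 - ratio = 1 - 0.436151 = 0.563849
as a percentage: 0.563849 * 100 = 56.38%

Space savings = 1 - 18150/41614 = 56.38%


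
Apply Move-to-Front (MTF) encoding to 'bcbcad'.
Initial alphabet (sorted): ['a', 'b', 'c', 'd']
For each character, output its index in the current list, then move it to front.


MTF encoding:
'b': index 1 in ['a', 'b', 'c', 'd'] -> ['b', 'a', 'c', 'd']
'c': index 2 in ['b', 'a', 'c', 'd'] -> ['c', 'b', 'a', 'd']
'b': index 1 in ['c', 'b', 'a', 'd'] -> ['b', 'c', 'a', 'd']
'c': index 1 in ['b', 'c', 'a', 'd'] -> ['c', 'b', 'a', 'd']
'a': index 2 in ['c', 'b', 'a', 'd'] -> ['a', 'c', 'b', 'd']
'd': index 3 in ['a', 'c', 'b', 'd'] -> ['d', 'a', 'c', 'b']


Output: [1, 2, 1, 1, 2, 3]


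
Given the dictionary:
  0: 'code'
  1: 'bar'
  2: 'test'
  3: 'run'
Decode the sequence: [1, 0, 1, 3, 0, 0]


Look up each index in the dictionary:
  1 -> 'bar'
  0 -> 'code'
  1 -> 'bar'
  3 -> 'run'
  0 -> 'code'
  0 -> 'code'

Decoded: "bar code bar run code code"


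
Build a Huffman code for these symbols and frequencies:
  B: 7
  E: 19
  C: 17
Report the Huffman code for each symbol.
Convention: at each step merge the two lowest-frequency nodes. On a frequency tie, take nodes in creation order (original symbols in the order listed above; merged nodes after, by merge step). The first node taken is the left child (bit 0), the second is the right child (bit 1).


Huffman tree construction:
Step 1: Merge B(7) + C(17) = 24
Step 2: Merge E(19) + (B+C)(24) = 43
Read each symbol's code off the tree from the root (left child = 0, right child = 1).

Codes:
  B: 10 (length 2)
  E: 0 (length 1)
  C: 11 (length 2)
Average code length: 67/43 = 1.5581 bits/symbol


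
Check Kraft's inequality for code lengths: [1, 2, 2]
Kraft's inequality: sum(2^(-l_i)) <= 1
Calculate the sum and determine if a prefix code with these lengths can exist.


Sum = 2^(-1) + 2^(-2) + 2^(-2)
    = 0.5 + 0.25 + 0.25
    = 4/4 = 1.0
Since 1.0 <= 1, Kraft's inequality IS satisfied.
A prefix code with these lengths CAN exist.

Kraft sum = 1.0. Satisfied.


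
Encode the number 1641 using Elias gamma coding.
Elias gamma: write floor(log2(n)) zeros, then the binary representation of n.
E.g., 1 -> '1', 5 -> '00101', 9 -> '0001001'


num_bits = floor(log2(1641)) + 1 = 11
leading_zeros = num_bits - 1 = 10
binary(1641) = 11001101001

Elias gamma(1641) = '0000000000' + '11001101001' = 000000000011001101001 (21 bits)


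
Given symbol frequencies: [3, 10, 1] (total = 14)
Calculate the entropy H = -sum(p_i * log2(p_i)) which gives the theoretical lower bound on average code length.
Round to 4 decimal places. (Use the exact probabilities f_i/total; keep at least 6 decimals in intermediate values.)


Per-symbol terms -p_i * log2(p_i) with p_i = f_i/14:
  p = 3/14 = 0.214286: log2(p) = -2.222392, -p*log2(p) = 0.476227
  p = 10/14 = 0.714286: log2(p) = -0.485427, -p*log2(p) = 0.346733
  p = 1/14 = 0.071429: log2(p) = -3.807355, -p*log2(p) = 0.271954
H = 0.476227 + 0.346733 + 0.271954 = 1.094914

H = 1.0949 bits/symbol


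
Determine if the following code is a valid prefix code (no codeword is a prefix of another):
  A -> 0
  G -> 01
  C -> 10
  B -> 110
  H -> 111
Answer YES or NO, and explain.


Checking each pair (does one codeword prefix another?):
  A='0' vs G='01': prefix -- VIOLATION

NO -- this is NOT a valid prefix code. A (0) is a prefix of G (01).


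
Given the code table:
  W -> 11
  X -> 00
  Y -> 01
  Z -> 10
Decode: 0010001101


Decoding:
00 -> X
10 -> Z
00 -> X
11 -> W
01 -> Y


Result: XZXWY


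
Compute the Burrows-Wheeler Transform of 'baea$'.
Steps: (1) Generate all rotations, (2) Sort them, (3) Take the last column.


Rotations (sorted):
  0: $baea -> last char: a
  1: a$bae -> last char: e
  2: aea$b -> last char: b
  3: baea$ -> last char: $
  4: ea$ba -> last char: a


BWT = aeb$a


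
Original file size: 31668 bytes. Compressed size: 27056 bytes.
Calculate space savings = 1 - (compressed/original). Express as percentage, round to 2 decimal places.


ratio = compressed/original = 27056/31668 = 0.854364
savings = 1 - ratio = 1 - 0.854364 = 0.145636
as a percentage: 0.145636 * 100 = 14.56%

Space savings = 1 - 27056/31668 = 14.56%


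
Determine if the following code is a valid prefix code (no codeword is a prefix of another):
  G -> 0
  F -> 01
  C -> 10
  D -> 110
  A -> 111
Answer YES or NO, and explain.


Checking each pair (does one codeword prefix another?):
  G='0' vs F='01': prefix -- VIOLATION

NO -- this is NOT a valid prefix code. G (0) is a prefix of F (01).


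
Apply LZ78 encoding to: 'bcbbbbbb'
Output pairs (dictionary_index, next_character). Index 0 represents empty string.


LZ78 encoding steps:
Dictionary: {0: ''}
Step 1: w='' (idx 0), next='b' -> output (0, 'b'), add 'b' as idx 1
Step 2: w='' (idx 0), next='c' -> output (0, 'c'), add 'c' as idx 2
Step 3: w='b' (idx 1), next='b' -> output (1, 'b'), add 'bb' as idx 3
Step 4: w='bb' (idx 3), next='b' -> output (3, 'b'), add 'bbb' as idx 4
Step 5: w='b' (idx 1), end of input -> output (1, '')


Encoded: [(0, 'b'), (0, 'c'), (1, 'b'), (3, 'b'), (1, '')]


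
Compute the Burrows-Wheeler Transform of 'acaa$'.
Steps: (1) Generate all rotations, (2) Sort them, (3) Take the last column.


Rotations (sorted):
  0: $acaa -> last char: a
  1: a$aca -> last char: a
  2: aa$ac -> last char: c
  3: acaa$ -> last char: $
  4: caa$a -> last char: a


BWT = aac$a


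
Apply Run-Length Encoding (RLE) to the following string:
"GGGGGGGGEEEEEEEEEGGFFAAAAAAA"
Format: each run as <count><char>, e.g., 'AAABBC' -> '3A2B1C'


Scanning runs left to right:
  i=0: run of 'G' x 8 -> '8G'
  i=8: run of 'E' x 9 -> '9E'
  i=17: run of 'G' x 2 -> '2G'
  i=19: run of 'F' x 2 -> '2F'
  i=21: run of 'A' x 7 -> '7A'

RLE = 8G9E2G2F7A


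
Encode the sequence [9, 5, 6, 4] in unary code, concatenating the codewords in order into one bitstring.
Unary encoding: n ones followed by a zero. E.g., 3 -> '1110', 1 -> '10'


Encode each number as n ones followed by a terminating 0:
  9 -> 1111111110 (10 bits)
  5 -> 111110 (6 bits)
  6 -> 1111110 (7 bits)
  4 -> 11110 (5 bits)
Total length = 10 + 6 + 7 + 5 = 28 bits.

Unary([9, 5, 6, 4]) = 1111111110111110111111011110 (28 bits)


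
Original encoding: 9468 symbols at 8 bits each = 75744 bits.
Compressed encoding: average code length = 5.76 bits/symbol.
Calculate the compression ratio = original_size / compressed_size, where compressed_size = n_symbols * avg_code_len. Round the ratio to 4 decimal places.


original_size = n_symbols * orig_bits = 9468 * 8 = 75744 bits
compressed_size = n_symbols * avg_code_len = 9468 * 5.76 = 54535.68 bits
ratio = original_size / compressed_size = 75744 / 54535.68 = 1.3889

Compression ratio = 1.3889


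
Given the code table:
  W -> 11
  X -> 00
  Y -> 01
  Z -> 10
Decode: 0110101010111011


Decoding:
01 -> Y
10 -> Z
10 -> Z
10 -> Z
10 -> Z
11 -> W
10 -> Z
11 -> W


Result: YZZZZWZW


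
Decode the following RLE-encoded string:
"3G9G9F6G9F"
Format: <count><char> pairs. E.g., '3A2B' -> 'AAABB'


Expanding each <count><char> pair:
  3G -> 'GGG'
  9G -> 'GGGGGGGGG'
  9F -> 'FFFFFFFFF'
  6G -> 'GGGGGG'
  9F -> 'FFFFFFFFF'

Decoded = GGGGGGGGGGGGFFFFFFFFFGGGGGGFFFFFFFFF


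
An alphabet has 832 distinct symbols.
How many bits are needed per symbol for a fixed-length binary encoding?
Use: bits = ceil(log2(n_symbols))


log2(832) = 9.7004
Bracket: 2^9 = 512 < 832 <= 2^10 = 1024
So ceil(log2(832)) = 10

bits = ceil(log2(832)) = ceil(9.7004) = 10 bits


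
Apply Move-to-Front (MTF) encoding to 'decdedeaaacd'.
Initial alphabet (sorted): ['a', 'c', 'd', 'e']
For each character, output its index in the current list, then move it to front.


MTF encoding:
'd': index 2 in ['a', 'c', 'd', 'e'] -> ['d', 'a', 'c', 'e']
'e': index 3 in ['d', 'a', 'c', 'e'] -> ['e', 'd', 'a', 'c']
'c': index 3 in ['e', 'd', 'a', 'c'] -> ['c', 'e', 'd', 'a']
'd': index 2 in ['c', 'e', 'd', 'a'] -> ['d', 'c', 'e', 'a']
'e': index 2 in ['d', 'c', 'e', 'a'] -> ['e', 'd', 'c', 'a']
'd': index 1 in ['e', 'd', 'c', 'a'] -> ['d', 'e', 'c', 'a']
'e': index 1 in ['d', 'e', 'c', 'a'] -> ['e', 'd', 'c', 'a']
'a': index 3 in ['e', 'd', 'c', 'a'] -> ['a', 'e', 'd', 'c']
'a': index 0 in ['a', 'e', 'd', 'c'] -> ['a', 'e', 'd', 'c']
'a': index 0 in ['a', 'e', 'd', 'c'] -> ['a', 'e', 'd', 'c']
'c': index 3 in ['a', 'e', 'd', 'c'] -> ['c', 'a', 'e', 'd']
'd': index 3 in ['c', 'a', 'e', 'd'] -> ['d', 'c', 'a', 'e']


Output: [2, 3, 3, 2, 2, 1, 1, 3, 0, 0, 3, 3]


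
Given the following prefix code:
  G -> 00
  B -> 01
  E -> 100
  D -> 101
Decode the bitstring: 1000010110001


Decoding step by step:
Bits 100 -> E
Bits 00 -> G
Bits 101 -> D
Bits 100 -> E
Bits 01 -> B


Decoded message: EGDEB


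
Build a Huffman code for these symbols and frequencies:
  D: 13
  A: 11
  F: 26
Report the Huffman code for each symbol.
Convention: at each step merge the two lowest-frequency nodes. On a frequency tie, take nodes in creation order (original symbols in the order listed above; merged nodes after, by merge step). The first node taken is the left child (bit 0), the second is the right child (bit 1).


Huffman tree construction:
Step 1: Merge A(11) + D(13) = 24
Step 2: Merge (A+D)(24) + F(26) = 50
Read each symbol's code off the tree from the root (left child = 0, right child = 1).

Codes:
  D: 01 (length 2)
  A: 00 (length 2)
  F: 1 (length 1)
Average code length: 74/50 = 1.4800 bits/symbol


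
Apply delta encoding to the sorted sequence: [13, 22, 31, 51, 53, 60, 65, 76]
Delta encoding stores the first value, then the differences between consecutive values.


First value: 13
Deltas:
  22 - 13 = 9
  31 - 22 = 9
  51 - 31 = 20
  53 - 51 = 2
  60 - 53 = 7
  65 - 60 = 5
  76 - 65 = 11


Delta encoded: [13, 9, 9, 20, 2, 7, 5, 11]


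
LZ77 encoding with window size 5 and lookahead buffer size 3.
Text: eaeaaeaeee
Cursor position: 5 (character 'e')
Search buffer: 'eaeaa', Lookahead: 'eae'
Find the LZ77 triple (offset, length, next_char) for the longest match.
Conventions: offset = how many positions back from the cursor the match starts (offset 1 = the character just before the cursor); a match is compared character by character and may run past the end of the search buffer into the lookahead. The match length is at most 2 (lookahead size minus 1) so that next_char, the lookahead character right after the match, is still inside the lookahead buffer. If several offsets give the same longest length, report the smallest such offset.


Try each offset into the search buffer:
  offset=1 (pos 4, char 'a'): match length 0
  offset=2 (pos 3, char 'a'): match length 0
  offset=3 (pos 2, char 'e'): match length 2
  offset=4 (pos 1, char 'a'): match length 0
  offset=5 (pos 0, char 'e'): match length 2
Longest match has length 2, found at offsets 3, 5; take the smallest, offset 3.
next_char = character at position 5 + 2 = 7 -> 'e'

Best match: offset=3, length=2 (matching 'ea' starting at position 2)
LZ77 triple: (3, 2, 'e')


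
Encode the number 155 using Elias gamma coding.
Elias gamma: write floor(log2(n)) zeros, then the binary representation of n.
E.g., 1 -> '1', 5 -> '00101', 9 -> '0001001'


num_bits = floor(log2(155)) + 1 = 8
leading_zeros = num_bits - 1 = 7
binary(155) = 10011011

Elias gamma(155) = '0000000' + '10011011' = 000000010011011 (15 bits)


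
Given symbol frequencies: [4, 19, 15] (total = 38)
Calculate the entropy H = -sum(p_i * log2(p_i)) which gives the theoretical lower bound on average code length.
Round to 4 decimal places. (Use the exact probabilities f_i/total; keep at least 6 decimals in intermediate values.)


Per-symbol terms -p_i * log2(p_i) with p_i = f_i/38:
  p = 4/38 = 0.105263: log2(p) = -3.247928, -p*log2(p) = 0.341887
  p = 19/38 = 0.500000: log2(p) = -1.000000, -p*log2(p) = 0.500000
  p = 15/38 = 0.394737: log2(p) = -1.341037, -p*log2(p) = 0.529357
H = 0.341887 + 0.500000 + 0.529357 = 1.371244

H = 1.3712 bits/symbol


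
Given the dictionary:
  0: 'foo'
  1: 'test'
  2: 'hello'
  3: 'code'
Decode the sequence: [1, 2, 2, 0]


Look up each index in the dictionary:
  1 -> 'test'
  2 -> 'hello'
  2 -> 'hello'
  0 -> 'foo'

Decoded: "test hello hello foo"


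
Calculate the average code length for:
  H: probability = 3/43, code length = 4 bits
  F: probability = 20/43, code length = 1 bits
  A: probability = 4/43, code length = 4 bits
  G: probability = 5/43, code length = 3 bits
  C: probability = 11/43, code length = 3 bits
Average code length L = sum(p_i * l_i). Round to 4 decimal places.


Weighted contributions p_i * l_i:
  H: (3/43) * 4 = 12/43
  F: (20/43) * 1 = 20/43
  A: (4/43) * 4 = 16/43
  G: (5/43) * 3 = 15/43
  C: (11/43) * 3 = 33/43
Sum = (12 + 20 + 16 + 15 + 33)/43 = 96/43

L = 96/43 = 2.2326 bits/symbol


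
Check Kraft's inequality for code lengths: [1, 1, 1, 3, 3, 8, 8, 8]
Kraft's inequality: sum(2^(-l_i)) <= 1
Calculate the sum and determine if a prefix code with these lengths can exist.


Sum = 2^(-1) + 2^(-1) + 2^(-1) + 2^(-3) + 2^(-3) + 2^(-8) + 2^(-8) + 2^(-8)
    = 0.5 + 0.5 + 0.5 + 0.125 + 0.125 + 0.00390625 + 0.00390625 + 0.00390625
    = 451/256 = 1.76171875
Since 1.76171875 > 1, Kraft's inequality is NOT satisfied.
A prefix code with these lengths CANNOT exist.

Kraft sum = 1.76171875. Not satisfied.


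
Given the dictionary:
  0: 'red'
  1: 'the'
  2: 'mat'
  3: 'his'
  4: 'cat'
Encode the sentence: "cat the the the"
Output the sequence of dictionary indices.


Look up each word in the dictionary:
  'cat' -> 4
  'the' -> 1
  'the' -> 1
  'the' -> 1

Encoded: [4, 1, 1, 1]


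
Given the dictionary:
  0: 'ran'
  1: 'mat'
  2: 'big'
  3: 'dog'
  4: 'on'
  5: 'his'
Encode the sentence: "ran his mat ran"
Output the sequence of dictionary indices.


Look up each word in the dictionary:
  'ran' -> 0
  'his' -> 5
  'mat' -> 1
  'ran' -> 0

Encoded: [0, 5, 1, 0]


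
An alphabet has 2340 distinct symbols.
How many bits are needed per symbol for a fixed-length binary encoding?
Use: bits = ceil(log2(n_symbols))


log2(2340) = 11.1923
Bracket: 2^11 = 2048 < 2340 <= 2^12 = 4096
So ceil(log2(2340)) = 12

bits = ceil(log2(2340)) = ceil(11.1923) = 12 bits


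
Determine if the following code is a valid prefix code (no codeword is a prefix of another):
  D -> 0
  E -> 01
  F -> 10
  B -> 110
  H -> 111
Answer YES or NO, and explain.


Checking each pair (does one codeword prefix another?):
  D='0' vs E='01': prefix -- VIOLATION

NO -- this is NOT a valid prefix code. D (0) is a prefix of E (01).


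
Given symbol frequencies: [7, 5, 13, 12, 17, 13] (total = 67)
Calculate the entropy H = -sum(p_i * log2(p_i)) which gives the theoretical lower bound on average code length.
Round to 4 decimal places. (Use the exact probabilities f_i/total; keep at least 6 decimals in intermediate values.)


Per-symbol terms -p_i * log2(p_i) with p_i = f_i/67:
  p = 7/67 = 0.104478: log2(p) = -3.258734, -p*log2(p) = 0.340465
  p = 5/67 = 0.074627: log2(p) = -3.744161, -p*log2(p) = 0.279415
  p = 13/67 = 0.194030: log2(p) = -2.365649, -p*log2(p) = 0.459007
  p = 12/67 = 0.179104: log2(p) = -2.481127, -p*log2(p) = 0.444381
  p = 17/67 = 0.253731: log2(p) = -1.978626, -p*log2(p) = 0.502040
  p = 13/67 = 0.194030: log2(p) = -2.365649, -p*log2(p) = 0.459007
H = 0.340465 + 0.279415 + 0.459007 + 0.444381 + 0.502040 + 0.459007 = 2.484315

H = 2.4843 bits/symbol


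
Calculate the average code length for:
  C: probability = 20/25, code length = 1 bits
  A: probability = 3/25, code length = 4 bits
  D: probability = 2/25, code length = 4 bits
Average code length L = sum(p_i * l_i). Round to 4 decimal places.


Weighted contributions p_i * l_i:
  C: (20/25) * 1 = 20/25
  A: (3/25) * 4 = 12/25
  D: (2/25) * 4 = 8/25
Sum = (20 + 12 + 8)/25 = 40/25

L = 40/25 = 1.6000 bits/symbol


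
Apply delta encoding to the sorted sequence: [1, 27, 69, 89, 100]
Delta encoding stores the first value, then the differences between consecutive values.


First value: 1
Deltas:
  27 - 1 = 26
  69 - 27 = 42
  89 - 69 = 20
  100 - 89 = 11


Delta encoded: [1, 26, 42, 20, 11]


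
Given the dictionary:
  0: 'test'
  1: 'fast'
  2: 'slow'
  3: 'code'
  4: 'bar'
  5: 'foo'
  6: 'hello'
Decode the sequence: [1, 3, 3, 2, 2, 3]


Look up each index in the dictionary:
  1 -> 'fast'
  3 -> 'code'
  3 -> 'code'
  2 -> 'slow'
  2 -> 'slow'
  3 -> 'code'

Decoded: "fast code code slow slow code"


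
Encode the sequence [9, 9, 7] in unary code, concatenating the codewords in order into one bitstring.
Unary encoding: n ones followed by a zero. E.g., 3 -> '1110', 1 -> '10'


Encode each number as n ones followed by a terminating 0:
  9 -> 1111111110 (10 bits)
  9 -> 1111111110 (10 bits)
  7 -> 11111110 (8 bits)
Total length = 10 + 10 + 8 = 28 bits.

Unary([9, 9, 7]) = 1111111110111111111011111110 (28 bits)


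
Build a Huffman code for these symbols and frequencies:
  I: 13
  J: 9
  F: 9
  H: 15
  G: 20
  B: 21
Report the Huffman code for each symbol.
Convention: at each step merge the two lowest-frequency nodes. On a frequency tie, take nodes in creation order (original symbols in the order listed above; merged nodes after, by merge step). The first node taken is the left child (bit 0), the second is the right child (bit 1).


Huffman tree construction:
Step 1: Merge J(9) + F(9) = 18
Step 2: Merge I(13) + H(15) = 28
Step 3: Merge (J+F)(18) + G(20) = 38
Step 4: Merge B(21) + (I+H)(28) = 49
Step 5: Merge ((J+F)+G)(38) + (B+(I+H))(49) = 87
Read each symbol's code off the tree from the root (left child = 0, right child = 1).

Codes:
  I: 110 (length 3)
  J: 000 (length 3)
  F: 001 (length 3)
  H: 111 (length 3)
  G: 01 (length 2)
  B: 10 (length 2)
Average code length: 220/87 = 2.5287 bits/symbol


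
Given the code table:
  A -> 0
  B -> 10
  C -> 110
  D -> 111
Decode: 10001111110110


Decoding:
10 -> B
0 -> A
0 -> A
111 -> D
111 -> D
0 -> A
110 -> C


Result: BAADDAC


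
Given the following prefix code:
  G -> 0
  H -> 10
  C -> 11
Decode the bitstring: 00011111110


Decoding step by step:
Bits 0 -> G
Bits 0 -> G
Bits 0 -> G
Bits 11 -> C
Bits 11 -> C
Bits 11 -> C
Bits 10 -> H


Decoded message: GGGCCCH


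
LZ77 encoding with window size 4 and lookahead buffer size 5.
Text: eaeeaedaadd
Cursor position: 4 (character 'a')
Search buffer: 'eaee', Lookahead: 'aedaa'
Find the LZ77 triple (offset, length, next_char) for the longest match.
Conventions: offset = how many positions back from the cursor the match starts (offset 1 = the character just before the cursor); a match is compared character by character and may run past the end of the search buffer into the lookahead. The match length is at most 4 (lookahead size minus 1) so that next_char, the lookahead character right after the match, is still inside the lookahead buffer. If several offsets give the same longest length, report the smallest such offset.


Try each offset into the search buffer:
  offset=1 (pos 3, char 'e'): match length 0
  offset=2 (pos 2, char 'e'): match length 0
  offset=3 (pos 1, char 'a'): match length 2
  offset=4 (pos 0, char 'e'): match length 0
Longest match has length 2 at offset 3.
next_char = character at position 4 + 2 = 6 -> 'd'

Best match: offset=3, length=2 (matching 'ae' starting at position 1)
LZ77 triple: (3, 2, 'd')


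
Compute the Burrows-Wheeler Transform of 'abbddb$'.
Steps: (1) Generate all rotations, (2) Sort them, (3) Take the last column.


Rotations (sorted):
  0: $abbddb -> last char: b
  1: abbddb$ -> last char: $
  2: b$abbdd -> last char: d
  3: bbddb$a -> last char: a
  4: bddb$ab -> last char: b
  5: db$abbd -> last char: d
  6: ddb$abb -> last char: b


BWT = b$dabdb


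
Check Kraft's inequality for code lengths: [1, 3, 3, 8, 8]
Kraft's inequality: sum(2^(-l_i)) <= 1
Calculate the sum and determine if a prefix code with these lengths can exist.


Sum = 2^(-1) + 2^(-3) + 2^(-3) + 2^(-8) + 2^(-8)
    = 0.5 + 0.125 + 0.125 + 0.00390625 + 0.00390625
    = 194/256 = 0.7578125
Since 0.7578125 <= 1, Kraft's inequality IS satisfied.
A prefix code with these lengths CAN exist.

Kraft sum = 0.7578125. Satisfied.


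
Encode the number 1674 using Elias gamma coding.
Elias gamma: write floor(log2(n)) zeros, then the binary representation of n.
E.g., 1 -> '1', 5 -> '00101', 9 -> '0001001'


num_bits = floor(log2(1674)) + 1 = 11
leading_zeros = num_bits - 1 = 10
binary(1674) = 11010001010

Elias gamma(1674) = '0000000000' + '11010001010' = 000000000011010001010 (21 bits)


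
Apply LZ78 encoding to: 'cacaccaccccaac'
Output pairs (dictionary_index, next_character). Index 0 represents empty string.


LZ78 encoding steps:
Dictionary: {0: ''}
Step 1: w='' (idx 0), next='c' -> output (0, 'c'), add 'c' as idx 1
Step 2: w='' (idx 0), next='a' -> output (0, 'a'), add 'a' as idx 2
Step 3: w='c' (idx 1), next='a' -> output (1, 'a'), add 'ca' as idx 3
Step 4: w='c' (idx 1), next='c' -> output (1, 'c'), add 'cc' as idx 4
Step 5: w='a' (idx 2), next='c' -> output (2, 'c'), add 'ac' as idx 5
Step 6: w='cc' (idx 4), next='c' -> output (4, 'c'), add 'ccc' as idx 6
Step 7: w='a' (idx 2), next='a' -> output (2, 'a'), add 'aa' as idx 7
Step 8: w='c' (idx 1), end of input -> output (1, '')


Encoded: [(0, 'c'), (0, 'a'), (1, 'a'), (1, 'c'), (2, 'c'), (4, 'c'), (2, 'a'), (1, '')]
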